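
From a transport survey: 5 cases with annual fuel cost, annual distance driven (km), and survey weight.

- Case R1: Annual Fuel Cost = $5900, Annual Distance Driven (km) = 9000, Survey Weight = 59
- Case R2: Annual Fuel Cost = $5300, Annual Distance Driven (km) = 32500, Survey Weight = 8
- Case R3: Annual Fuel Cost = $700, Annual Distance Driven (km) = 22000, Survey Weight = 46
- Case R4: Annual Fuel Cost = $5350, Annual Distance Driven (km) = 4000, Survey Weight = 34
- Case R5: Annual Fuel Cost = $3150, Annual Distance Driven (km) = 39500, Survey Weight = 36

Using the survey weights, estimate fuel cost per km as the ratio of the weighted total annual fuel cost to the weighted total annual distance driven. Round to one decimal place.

0.2

Σ wᵢ·y = 5900×59 + 5300×8 + 700×46 + 5350×34 + 3150×36
  = 348100 + 42400 + 32200 + 181900 + 113400 = 718000
Σ wᵢ·x = 9000×59 + 32500×8 + 22000×46 + 4000×34 + 39500×36
  = 531000 + 260000 + 1012000 + 136000 + 1422000 = 3361000
Ratio = 718000 / 3361000 = 0.2136269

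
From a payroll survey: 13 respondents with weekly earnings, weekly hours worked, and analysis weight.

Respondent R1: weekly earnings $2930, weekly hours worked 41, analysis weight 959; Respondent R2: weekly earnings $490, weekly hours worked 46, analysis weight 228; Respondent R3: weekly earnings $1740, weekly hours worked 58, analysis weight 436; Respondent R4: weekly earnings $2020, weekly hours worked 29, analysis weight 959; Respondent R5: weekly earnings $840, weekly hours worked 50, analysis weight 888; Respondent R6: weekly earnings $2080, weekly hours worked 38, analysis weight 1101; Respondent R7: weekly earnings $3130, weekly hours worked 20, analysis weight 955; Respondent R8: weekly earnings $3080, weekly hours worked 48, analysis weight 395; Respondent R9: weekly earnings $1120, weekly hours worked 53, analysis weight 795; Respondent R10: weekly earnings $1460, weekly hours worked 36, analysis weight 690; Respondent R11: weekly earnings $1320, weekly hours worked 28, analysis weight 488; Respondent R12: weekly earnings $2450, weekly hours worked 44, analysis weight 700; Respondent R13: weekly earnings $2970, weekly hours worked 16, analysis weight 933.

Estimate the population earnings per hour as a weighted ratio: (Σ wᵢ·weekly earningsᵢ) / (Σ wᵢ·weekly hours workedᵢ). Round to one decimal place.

Σ wᵢ·y = 19887130
Σ wᵢ·x = 353571
Ratio = 19887130 / 353571 = 56.246496

56.2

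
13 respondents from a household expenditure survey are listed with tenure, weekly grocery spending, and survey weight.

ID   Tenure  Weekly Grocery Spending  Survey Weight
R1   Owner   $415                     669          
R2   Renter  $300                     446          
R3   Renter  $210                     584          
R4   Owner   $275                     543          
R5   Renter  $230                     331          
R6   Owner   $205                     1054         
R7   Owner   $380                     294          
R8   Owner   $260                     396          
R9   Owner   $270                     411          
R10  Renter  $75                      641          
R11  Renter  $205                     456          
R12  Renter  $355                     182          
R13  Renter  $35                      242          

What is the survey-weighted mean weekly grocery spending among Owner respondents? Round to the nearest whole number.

288

Owner rows: R1, R4, R6, R7, R8, R9
Weighted sum = 415×669 + 275×543 + 205×1054 + 380×294 + 260×396 + 270×411
  = 277635 + 149325 + 216070 + 111720 + 102960 + 110970 = 968680
Sum of weights = 669 + 543 + 1054 + 294 + 396 + 411 = 3367
Weighted mean = 968680 / 3367 = 287.69825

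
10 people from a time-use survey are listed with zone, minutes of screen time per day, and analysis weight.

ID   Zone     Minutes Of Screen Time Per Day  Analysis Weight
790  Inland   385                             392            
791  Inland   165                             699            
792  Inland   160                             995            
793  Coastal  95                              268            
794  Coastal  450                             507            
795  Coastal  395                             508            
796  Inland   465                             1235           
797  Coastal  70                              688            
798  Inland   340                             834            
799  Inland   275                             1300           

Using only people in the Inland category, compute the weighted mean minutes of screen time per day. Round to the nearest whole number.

301

Inland rows: 790, 791, 792, 796, 798, 799
Weighted sum = 1640790
Sum of weights = 392 + 699 + 995 + 1235 + 834 + 1300 = 5455
Weighted mean = 1640790 / 5455 = 300.78643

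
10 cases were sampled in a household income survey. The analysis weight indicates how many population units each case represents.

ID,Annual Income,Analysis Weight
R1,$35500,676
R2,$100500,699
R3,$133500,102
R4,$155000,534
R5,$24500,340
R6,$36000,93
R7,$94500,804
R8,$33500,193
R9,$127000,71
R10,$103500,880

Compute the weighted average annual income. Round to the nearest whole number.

Weighted sum = 384853000
Sum of weights = 4392
Weighted mean = 384853000 / 4392 = 87625.911

87626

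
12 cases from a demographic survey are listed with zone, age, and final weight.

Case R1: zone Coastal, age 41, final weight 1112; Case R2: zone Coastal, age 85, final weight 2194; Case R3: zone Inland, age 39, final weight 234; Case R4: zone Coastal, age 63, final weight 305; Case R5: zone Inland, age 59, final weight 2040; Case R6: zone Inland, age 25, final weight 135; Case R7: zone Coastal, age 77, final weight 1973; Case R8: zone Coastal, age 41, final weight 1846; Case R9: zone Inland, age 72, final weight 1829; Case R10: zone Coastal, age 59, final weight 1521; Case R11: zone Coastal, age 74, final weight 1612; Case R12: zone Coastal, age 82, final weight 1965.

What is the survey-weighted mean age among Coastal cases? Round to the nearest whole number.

Coastal rows: R1, R2, R4, R7, R8, R10, R11, R12
Weighted sum = 849061
Sum of weights = 1112 + 2194 + 305 + 1973 + 1846 + 1521 + 1612 + 1965 = 12528
Weighted mean = 849061 / 12528 = 67.773068

68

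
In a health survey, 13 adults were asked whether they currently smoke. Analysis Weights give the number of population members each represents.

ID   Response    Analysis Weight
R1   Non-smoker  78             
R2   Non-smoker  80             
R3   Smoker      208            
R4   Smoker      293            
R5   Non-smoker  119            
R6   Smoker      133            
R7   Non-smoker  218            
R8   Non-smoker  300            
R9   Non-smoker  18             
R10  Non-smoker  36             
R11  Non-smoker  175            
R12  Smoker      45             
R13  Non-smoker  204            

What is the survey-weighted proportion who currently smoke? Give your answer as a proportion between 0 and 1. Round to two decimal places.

Sum of weights for 'Smoker' = 208 + 293 + 133 + 45 = 679
Total weight = 1907
Weighted proportion = 679 / 1907 = 0.35605663

0.36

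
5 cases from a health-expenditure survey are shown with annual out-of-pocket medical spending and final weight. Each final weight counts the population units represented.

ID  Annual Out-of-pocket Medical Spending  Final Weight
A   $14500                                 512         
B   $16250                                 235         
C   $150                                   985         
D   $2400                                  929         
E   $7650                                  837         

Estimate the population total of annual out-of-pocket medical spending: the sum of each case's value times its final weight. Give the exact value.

Weighted total = 14500×512 + 16250×235 + 150×985 + 2400×929 + 7650×837
  = 7424000 + 3818750 + 147750 + 2229600 + 6403050 = 20023150

20023150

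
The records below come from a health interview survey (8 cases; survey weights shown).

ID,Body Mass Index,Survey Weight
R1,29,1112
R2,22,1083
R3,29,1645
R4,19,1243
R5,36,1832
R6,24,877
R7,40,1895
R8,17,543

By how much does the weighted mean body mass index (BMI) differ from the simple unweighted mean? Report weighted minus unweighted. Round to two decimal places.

2.27

Unweighted sum = 216
Unweighted mean = 216 / 8 = 27
Weighted sum = 29×1112 + 22×1083 + 29×1645 + 19×1243 + 36×1832 + 24×877 + 40×1895 + 17×543
  = 299427
Sum of weights = 1112 + 1083 + 1645 + 1243 + 1832 + 877 + 1895 + 543 = 10230
Weighted mean = 299427 / 10230 = 29.269501
Difference (weighted minus unweighted) = 2.2695015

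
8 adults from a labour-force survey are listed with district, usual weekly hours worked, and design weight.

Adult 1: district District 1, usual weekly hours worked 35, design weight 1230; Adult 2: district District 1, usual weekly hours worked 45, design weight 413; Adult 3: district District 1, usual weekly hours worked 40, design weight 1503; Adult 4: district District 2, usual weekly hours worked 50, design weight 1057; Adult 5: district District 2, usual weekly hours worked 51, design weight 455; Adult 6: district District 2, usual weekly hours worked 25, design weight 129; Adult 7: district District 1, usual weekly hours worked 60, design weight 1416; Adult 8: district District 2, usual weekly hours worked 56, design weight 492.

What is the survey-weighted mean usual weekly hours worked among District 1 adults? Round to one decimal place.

District 1 rows: 1, 2, 3, 7
Weighted sum = 35×1230 + 45×413 + 40×1503 + 60×1416
  = 43050 + 18585 + 60120 + 84960 = 206715
Sum of weights = 4562
Weighted mean = 206715 / 4562 = 45.312363

45.3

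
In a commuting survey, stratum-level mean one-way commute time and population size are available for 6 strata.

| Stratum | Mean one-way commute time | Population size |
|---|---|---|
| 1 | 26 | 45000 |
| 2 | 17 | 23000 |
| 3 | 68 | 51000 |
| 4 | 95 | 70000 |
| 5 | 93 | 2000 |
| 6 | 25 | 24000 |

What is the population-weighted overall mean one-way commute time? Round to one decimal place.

Σ Nₕ·x̄ₕ = 26×45000 + 17×23000 + 68×51000 + 95×70000 + 93×2000 + 25×24000
  = 1170000 + 391000 + 3468000 + 6650000 + 186000 + 600000 = 12465000
Σ Nₕ = 45000 + 23000 + 51000 + 70000 + 2000 + 24000 = 215000
Overall mean = 12465000 / 215000 = 57.976744

58.0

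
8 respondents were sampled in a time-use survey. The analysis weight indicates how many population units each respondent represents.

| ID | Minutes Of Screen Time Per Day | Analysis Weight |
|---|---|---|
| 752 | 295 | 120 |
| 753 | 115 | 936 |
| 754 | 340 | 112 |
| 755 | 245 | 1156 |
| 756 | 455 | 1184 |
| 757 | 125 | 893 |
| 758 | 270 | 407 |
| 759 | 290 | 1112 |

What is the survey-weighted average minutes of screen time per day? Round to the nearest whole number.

261

Weighted sum = 295×120 + 115×936 + 340×112 + 245×1156 + 455×1184 + 125×893 + 270×407 + 290×1112
  = 35400 + 107640 + 38080 + 283220 + 538720 + 111625 + 109890 + 322480 = 1547055
Sum of weights = 120 + 936 + 112 + 1156 + 1184 + 893 + 407 + 1112 = 5920
Weighted mean = 1547055 / 5920 = 261.32686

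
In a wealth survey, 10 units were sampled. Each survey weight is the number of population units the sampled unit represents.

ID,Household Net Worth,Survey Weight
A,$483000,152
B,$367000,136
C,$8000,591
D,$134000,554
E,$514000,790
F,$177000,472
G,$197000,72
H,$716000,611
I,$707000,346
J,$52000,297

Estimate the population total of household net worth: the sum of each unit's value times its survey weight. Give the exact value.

Weighted total = 483000×152 + 367000×136 + 8000×591 + 134000×554 + 514000×790 + 177000×472 + 197000×72 + 716000×611 + 707000×346 + 52000×297
  = 73416000 + 49912000 + 4728000 + 74236000 + 406060000 + 83544000 + 14184000 + 437476000 + 244622000 + 15444000 = 1403622000

1403622000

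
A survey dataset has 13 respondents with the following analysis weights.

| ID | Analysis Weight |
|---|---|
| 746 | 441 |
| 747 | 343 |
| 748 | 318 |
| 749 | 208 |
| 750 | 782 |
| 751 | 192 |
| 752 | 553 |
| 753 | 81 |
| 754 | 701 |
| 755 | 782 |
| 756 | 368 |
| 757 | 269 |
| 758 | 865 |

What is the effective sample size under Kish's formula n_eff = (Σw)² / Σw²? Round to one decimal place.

Σ wᵢ = 5903
Σ wᵢ² = 3476211
n_eff = 5903² / 3476211 = 34845409 / 3476211 = 10.023963

10.0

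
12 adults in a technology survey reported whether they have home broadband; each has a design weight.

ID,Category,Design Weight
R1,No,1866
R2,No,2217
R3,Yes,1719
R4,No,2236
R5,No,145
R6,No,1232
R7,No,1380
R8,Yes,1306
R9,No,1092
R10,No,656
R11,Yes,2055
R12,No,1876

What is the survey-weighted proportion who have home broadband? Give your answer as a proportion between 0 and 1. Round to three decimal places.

0.286

Sum of weights for 'Yes' = 1719 + 1306 + 2055 = 5080
Total weight = 1866 + 2217 + 1719 + 2236 + 145 + 1232 + 1380 + 1306 + 1092 + 656 + 2055 + 1876 = 17780
Weighted proportion = 5080 / 17780 = 0.28571429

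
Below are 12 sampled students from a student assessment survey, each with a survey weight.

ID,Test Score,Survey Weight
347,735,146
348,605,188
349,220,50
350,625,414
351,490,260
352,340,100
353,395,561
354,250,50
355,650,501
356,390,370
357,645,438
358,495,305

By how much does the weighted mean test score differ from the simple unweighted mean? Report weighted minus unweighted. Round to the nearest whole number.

42

Unweighted sum = 5840
Unweighted mean = 5840 / 12 = 486.66667
Weighted sum = 735×146 + 605×188 + 220×50 + 625×414 + 490×260 + 340×100 + 395×561 + 250×50 + 650×501 + 390×370 + 645×438 + 495×305
  = 107310 + 113740 + 11000 + 258750 + 127400 + 34000 + 221595 + 12500 + 325650 + 144300 + 282510 + 150975 = 1789730
Sum of weights = 146 + 188 + 50 + 414 + 260 + 100 + 561 + 50 + 501 + 370 + 438 + 305 = 3383
Weighted mean = 1789730 / 3383 = 529.03636
Difference (weighted minus unweighted) = 42.369692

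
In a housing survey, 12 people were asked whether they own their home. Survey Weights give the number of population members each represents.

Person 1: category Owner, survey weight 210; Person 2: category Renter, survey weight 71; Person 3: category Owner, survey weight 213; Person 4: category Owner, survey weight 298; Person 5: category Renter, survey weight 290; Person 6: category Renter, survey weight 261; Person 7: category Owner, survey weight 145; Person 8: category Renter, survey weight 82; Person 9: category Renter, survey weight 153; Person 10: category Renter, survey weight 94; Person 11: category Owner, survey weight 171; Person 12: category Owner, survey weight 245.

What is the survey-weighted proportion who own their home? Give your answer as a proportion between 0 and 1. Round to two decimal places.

Sum of weights for 'Owner' = 210 + 213 + 298 + 145 + 171 + 245 = 1282
Total weight = 210 + 71 + 213 + 298 + 290 + 261 + 145 + 82 + 153 + 94 + 171 + 245 = 2233
Weighted proportion = 1282 / 2233 = 0.57411554

0.57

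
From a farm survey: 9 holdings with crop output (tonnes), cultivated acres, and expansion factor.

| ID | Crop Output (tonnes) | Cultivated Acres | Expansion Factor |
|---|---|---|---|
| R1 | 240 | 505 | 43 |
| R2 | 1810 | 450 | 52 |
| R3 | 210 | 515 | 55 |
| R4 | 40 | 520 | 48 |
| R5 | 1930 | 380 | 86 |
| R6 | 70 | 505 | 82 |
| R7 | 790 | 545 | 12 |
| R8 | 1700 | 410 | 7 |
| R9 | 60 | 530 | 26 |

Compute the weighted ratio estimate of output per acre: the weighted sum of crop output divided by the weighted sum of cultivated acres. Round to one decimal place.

1.6

Σ wᵢ·y = 240×43 + 1810×52 + 210×55 + 40×48 + 1930×86 + 70×82 + 790×12 + 1700×7 + 60×26
  = 10320 + 94120 + 11550 + 1920 + 165980 + 5740 + 9480 + 11900 + 1560 = 312570
Σ wᵢ·x = 505×43 + 450×52 + 515×55 + 520×48 + 380×86 + 505×82 + 545×12 + 410×7 + 530×26
  = 21715 + 23400 + 28325 + 24960 + 32680 + 41410 + 6540 + 2870 + 13780 = 195680
Ratio = 312570 / 195680 = 1.5973528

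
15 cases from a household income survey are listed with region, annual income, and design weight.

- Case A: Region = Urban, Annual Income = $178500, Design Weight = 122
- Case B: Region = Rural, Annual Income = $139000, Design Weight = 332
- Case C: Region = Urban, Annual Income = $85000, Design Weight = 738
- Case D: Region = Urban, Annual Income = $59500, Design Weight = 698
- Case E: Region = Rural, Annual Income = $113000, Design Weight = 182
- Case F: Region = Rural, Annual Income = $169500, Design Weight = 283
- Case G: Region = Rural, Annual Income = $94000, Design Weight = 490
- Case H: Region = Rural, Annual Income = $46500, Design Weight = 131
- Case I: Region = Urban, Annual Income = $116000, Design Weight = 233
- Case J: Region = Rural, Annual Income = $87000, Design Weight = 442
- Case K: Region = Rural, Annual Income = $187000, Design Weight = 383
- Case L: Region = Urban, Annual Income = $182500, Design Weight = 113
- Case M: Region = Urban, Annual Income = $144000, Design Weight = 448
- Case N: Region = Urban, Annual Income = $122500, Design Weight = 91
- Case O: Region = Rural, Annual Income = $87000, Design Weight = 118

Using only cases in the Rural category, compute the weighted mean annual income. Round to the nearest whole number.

Rural rows: B, E, F, G, H, J, K, O
Weighted sum = 139000×332 + 113000×182 + 169500×283 + 94000×490 + 46500×131 + 87000×442 + 187000×383 + 87000×118
  = 46148000 + 20566000 + 47968500 + 46060000 + 6091500 + 38454000 + 71621000 + 10266000 = 287175000
Sum of weights = 332 + 182 + 283 + 490 + 131 + 442 + 383 + 118 = 2361
Weighted mean = 287175000 / 2361 = 121632.78

121633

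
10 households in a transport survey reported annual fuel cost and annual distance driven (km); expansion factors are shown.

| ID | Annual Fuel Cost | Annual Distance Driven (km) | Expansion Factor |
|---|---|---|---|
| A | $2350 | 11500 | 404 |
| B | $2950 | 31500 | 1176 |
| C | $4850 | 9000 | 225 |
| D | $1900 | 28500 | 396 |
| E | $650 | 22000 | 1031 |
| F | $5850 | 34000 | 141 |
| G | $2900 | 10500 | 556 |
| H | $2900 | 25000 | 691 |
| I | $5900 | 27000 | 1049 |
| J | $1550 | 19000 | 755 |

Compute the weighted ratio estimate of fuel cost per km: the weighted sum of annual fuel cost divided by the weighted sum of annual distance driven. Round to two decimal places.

0.13

Σ wᵢ·y = 2350×404 + 2950×1176 + 4850×225 + 1900×396 + 650×1031 + 5850×141 + 2900×556 + 2900×691 + 5900×1049 + 1550×755
  = 949400 + 3469200 + 1091250 + 752400 + 670150 + 824850 + 1612400 + 2003900 + 6189100 + 1170250 = 18732900
Σ wᵢ·x = 11500×404 + 31500×1176 + 9000×225 + 28500×396 + 22000×1031 + 34000×141 + 10500×556 + 25000×691 + 27000×1049 + 19000×755
  = 4646000 + 37044000 + 2025000 + 11286000 + 22682000 + 4794000 + 5838000 + 17275000 + 28323000 + 14345000 = 148258000
Ratio = 18732900 / 148258000 = 0.12635338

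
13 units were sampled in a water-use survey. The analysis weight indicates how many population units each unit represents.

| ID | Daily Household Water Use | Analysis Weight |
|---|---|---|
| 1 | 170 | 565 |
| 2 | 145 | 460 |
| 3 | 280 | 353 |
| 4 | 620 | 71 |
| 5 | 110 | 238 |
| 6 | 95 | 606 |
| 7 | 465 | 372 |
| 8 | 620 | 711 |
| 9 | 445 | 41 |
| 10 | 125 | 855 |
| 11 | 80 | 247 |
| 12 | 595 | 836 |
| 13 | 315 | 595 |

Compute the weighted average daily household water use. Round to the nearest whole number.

308

Weighted sum = 1832885
Sum of weights = 5950
Weighted mean = 1832885 / 5950 = 308.0479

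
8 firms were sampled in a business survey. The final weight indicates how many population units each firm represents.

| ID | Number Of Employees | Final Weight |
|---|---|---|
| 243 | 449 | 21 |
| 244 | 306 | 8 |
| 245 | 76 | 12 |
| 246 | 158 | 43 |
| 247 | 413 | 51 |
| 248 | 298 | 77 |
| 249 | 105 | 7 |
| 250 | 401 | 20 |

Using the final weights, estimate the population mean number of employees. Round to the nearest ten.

300

Weighted sum = 449×21 + 306×8 + 76×12 + 158×43 + 413×51 + 298×77 + 105×7 + 401×20
  = 9429 + 2448 + 912 + 6794 + 21063 + 22946 + 735 + 8020 = 72347
Sum of weights = 239
Weighted mean = 72347 / 239 = 302.70711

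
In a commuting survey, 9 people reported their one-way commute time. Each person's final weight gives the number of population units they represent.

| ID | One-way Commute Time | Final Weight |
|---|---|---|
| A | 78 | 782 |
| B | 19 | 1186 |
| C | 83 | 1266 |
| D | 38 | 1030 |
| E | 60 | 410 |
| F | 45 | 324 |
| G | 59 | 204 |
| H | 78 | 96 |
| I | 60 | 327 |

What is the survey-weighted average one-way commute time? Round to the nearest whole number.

54

Weighted sum = 78×782 + 19×1186 + 83×1266 + 38×1030 + 60×410 + 45×324 + 59×204 + 78×96 + 60×327
  = 60996 + 22534 + 105078 + 39140 + 24600 + 14580 + 12036 + 7488 + 19620 = 306072
Sum of weights = 782 + 1186 + 1266 + 1030 + 410 + 324 + 204 + 96 + 327 = 5625
Weighted mean = 306072 / 5625 = 54.4128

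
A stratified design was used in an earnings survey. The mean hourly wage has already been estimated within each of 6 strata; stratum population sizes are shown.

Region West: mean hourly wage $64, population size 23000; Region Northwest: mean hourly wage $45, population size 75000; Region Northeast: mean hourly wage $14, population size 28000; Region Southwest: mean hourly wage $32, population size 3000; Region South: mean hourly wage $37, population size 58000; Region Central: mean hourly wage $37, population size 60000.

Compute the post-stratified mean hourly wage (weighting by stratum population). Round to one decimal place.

Σ Nₕ·x̄ₕ = 64×23000 + 45×75000 + 14×28000 + 32×3000 + 37×58000 + 37×60000
  = 9701000
Σ Nₕ = 23000 + 75000 + 28000 + 3000 + 58000 + 60000 = 247000
Overall mean = 9701000 / 247000 = 39.275304

39.3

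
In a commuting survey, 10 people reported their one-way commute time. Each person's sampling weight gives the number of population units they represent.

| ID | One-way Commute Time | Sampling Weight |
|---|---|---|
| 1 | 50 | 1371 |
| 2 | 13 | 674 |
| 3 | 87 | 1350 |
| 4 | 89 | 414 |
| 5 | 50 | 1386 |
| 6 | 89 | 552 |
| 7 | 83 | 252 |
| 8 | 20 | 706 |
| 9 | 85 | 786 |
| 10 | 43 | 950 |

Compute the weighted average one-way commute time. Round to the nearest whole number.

58

Weighted sum = 492732
Sum of weights = 1371 + 674 + 1350 + 414 + 1386 + 552 + 252 + 706 + 786 + 950 = 8441
Weighted mean = 492732 / 8441 = 58.373652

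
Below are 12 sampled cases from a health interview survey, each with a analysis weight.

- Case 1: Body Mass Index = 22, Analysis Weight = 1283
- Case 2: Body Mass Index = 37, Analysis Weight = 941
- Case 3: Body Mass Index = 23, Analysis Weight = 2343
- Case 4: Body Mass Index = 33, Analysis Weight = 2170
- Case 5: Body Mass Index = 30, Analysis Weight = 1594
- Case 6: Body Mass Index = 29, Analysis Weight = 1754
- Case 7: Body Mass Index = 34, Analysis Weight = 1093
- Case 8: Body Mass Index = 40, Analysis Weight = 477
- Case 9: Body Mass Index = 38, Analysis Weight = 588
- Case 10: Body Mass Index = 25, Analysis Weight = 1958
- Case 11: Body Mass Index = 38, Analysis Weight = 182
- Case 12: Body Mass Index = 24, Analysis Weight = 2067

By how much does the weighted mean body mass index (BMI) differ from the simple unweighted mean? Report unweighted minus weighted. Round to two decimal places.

2.43

Unweighted sum = 22 + 37 + 23 + 33 + 30 + 29 + 34 + 40 + 38 + 25 + 38 + 24 = 373
Unweighted mean = 373 / 12 = 31.083333
Weighted sum = 22×1283 + 37×941 + 23×2343 + 33×2170 + 30×1594 + 29×1754 + 34×1093 + 40×477 + 38×588 + 25×1958 + 38×182 + 24×2067
  = 471288
Sum of weights = 1283 + 941 + 2343 + 2170 + 1594 + 1754 + 1093 + 477 + 588 + 1958 + 182 + 2067 = 16450
Weighted mean = 471288 / 16450 = 28.649726
Difference (unweighted minus weighted) = 2.4336069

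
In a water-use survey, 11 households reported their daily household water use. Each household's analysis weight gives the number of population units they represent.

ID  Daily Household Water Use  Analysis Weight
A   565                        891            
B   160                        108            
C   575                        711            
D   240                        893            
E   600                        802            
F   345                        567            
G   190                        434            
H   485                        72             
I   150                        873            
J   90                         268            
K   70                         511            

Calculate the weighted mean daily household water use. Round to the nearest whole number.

347

Weighted sum = 565×891 + 160×108 + 575×711 + 240×893 + 600×802 + 345×567 + 190×434 + 485×72 + 150×873 + 90×268 + 70×511
  = 503415 + 17280 + 408825 + 214320 + 481200 + 195615 + 82460 + 34920 + 130950 + 24120 + 35770 = 2128875
Sum of weights = 891 + 108 + 711 + 893 + 802 + 567 + 434 + 72 + 873 + 268 + 511 = 6130
Weighted mean = 2128875 / 6130 = 347.28793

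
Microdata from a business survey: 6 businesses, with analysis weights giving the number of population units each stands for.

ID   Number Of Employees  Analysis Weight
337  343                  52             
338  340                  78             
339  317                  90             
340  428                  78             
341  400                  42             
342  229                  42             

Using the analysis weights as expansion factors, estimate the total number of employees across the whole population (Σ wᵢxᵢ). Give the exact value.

Weighted total = 343×52 + 340×78 + 317×90 + 428×78 + 400×42 + 229×42
  = 132688

132688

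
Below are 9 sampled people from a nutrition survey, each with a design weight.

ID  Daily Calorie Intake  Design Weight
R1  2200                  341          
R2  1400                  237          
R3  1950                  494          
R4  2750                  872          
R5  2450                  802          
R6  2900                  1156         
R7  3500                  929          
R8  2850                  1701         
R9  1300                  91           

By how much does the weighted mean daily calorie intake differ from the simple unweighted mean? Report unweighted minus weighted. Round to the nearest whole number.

-348

Unweighted sum = 2200 + 1400 + 1950 + 2750 + 2450 + 2900 + 3500 + 2850 + 1300 = 21300
Unweighted mean = 21300 / 9 = 2366.6667
Weighted sum = 2200×341 + 1400×237 + 1950×494 + 2750×872 + 2450×802 + 2900×1156 + 3500×929 + 2850×1701 + 1300×91
  = 750200 + 331800 + 963300 + 2398000 + 1964900 + 3352400 + 3251500 + 4847850 + 118300 = 17978250
Sum of weights = 341 + 237 + 494 + 872 + 802 + 1156 + 929 + 1701 + 91 = 6623
Weighted mean = 17978250 / 6623 = 2714.5176
Difference (unweighted minus weighted) = -347.85092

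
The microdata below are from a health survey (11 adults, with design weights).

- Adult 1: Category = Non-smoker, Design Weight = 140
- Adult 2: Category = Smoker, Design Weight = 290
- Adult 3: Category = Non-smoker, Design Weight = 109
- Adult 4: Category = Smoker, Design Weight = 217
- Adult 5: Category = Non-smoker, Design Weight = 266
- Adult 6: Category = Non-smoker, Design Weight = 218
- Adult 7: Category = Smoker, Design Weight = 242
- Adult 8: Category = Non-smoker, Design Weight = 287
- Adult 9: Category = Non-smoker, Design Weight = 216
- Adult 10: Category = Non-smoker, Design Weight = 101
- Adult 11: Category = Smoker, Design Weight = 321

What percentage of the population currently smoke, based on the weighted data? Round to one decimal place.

44.5

Sum of weights for 'Smoker' = 290 + 217 + 242 + 321 = 1070
Total weight = 140 + 290 + 109 + 217 + 266 + 218 + 242 + 287 + 216 + 101 + 321 = 2407
Weighted proportion = 1070 / 2407 = 0.44453677 → 44.453677%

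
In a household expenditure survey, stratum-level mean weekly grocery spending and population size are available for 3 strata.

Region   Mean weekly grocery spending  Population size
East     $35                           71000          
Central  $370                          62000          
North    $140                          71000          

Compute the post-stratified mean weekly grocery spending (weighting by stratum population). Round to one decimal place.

Σ Nₕ·x̄ₕ = 35×71000 + 370×62000 + 140×71000
  = 2485000 + 22940000 + 9940000 = 35365000
Σ Nₕ = 71000 + 62000 + 71000 = 204000
Overall mean = 35365000 / 204000 = 173.35784

173.4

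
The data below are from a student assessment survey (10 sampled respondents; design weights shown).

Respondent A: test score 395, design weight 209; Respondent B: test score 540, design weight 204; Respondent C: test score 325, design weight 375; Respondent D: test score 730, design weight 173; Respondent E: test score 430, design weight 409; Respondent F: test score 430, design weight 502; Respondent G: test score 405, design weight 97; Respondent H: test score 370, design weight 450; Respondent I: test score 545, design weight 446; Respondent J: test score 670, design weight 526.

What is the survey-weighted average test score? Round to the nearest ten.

480

Weighted sum = 395×209 + 540×204 + 325×375 + 730×173 + 430×409 + 430×502 + 405×97 + 370×450 + 545×446 + 670×526
  = 1633885
Sum of weights = 3391
Weighted mean = 1633885 / 3391 = 481.82984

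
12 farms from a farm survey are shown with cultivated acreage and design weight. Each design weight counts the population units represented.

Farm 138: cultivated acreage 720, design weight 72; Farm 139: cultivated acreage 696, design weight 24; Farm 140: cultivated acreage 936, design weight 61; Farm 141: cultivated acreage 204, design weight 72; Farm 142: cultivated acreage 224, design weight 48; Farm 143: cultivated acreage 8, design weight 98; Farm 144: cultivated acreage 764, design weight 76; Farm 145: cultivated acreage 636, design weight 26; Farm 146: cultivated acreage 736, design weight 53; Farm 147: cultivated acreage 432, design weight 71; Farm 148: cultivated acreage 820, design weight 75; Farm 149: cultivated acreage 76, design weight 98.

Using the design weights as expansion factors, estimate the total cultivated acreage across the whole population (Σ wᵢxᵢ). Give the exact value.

365092

Weighted total = 720×72 + 696×24 + 936×61 + 204×72 + 224×48 + 8×98 + 764×76 + 636×26 + 736×53 + 432×71 + 820×75 + 76×98
  = 365092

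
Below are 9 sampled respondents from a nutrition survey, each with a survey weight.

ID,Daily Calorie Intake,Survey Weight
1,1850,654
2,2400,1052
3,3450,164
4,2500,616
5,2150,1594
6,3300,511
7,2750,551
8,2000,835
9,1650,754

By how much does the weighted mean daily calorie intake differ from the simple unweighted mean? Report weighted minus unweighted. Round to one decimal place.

-164.6

Unweighted sum = 1850 + 2400 + 3450 + 2500 + 2150 + 3300 + 2750 + 2000 + 1650 = 22050
Unweighted mean = 22050 / 9 = 2450
Weighted sum = 1850×654 + 2400×1052 + 3450×164 + 2500×616 + 2150×1594 + 3300×511 + 2750×551 + 2000×835 + 1650×754
  = 1209900 + 2524800 + 565800 + 1540000 + 3427100 + 1686300 + 1515250 + 1670000 + 1244100 = 15383250
Sum of weights = 654 + 1052 + 164 + 616 + 1594 + 511 + 551 + 835 + 754 = 6731
Weighted mean = 15383250 / 6731 = 2285.4331
Difference (weighted minus unweighted) = -164.56693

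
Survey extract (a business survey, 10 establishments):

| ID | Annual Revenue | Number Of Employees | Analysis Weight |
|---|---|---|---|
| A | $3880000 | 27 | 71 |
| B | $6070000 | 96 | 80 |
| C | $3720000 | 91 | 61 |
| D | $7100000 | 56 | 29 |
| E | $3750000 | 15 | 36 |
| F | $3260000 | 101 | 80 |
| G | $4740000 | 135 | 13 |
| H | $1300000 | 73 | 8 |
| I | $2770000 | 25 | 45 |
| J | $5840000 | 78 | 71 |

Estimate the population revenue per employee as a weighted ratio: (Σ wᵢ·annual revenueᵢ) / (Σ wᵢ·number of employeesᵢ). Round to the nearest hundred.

64000

Σ wᵢ·y = 3880000×71 + 6070000×80 + 3720000×61 + 7100000×29 + 3750000×36 + 3260000×80 + 4740000×13 + 1300000×8 + 2770000×45 + 5840000×71
  = 2201010000
Σ wᵢ·x = 27×71 + 96×80 + 91×61 + 56×29 + 15×36 + 101×80 + 135×13 + 73×8 + 25×45 + 78×71
  = 1917 + 7680 + 5551 + 1624 + 540 + 8080 + 1755 + 584 + 1125 + 5538 = 34394
Ratio = 2201010000 / 34394 = 63994.011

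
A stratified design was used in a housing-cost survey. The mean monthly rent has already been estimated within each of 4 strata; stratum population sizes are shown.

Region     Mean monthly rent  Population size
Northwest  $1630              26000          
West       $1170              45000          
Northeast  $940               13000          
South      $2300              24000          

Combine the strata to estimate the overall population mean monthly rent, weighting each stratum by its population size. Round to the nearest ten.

1500

Σ Nₕ·x̄ₕ = 1630×26000 + 1170×45000 + 940×13000 + 2300×24000
  = 42380000 + 52650000 + 12220000 + 55200000 = 162450000
Σ Nₕ = 108000
Overall mean = 162450000 / 108000 = 1504.1667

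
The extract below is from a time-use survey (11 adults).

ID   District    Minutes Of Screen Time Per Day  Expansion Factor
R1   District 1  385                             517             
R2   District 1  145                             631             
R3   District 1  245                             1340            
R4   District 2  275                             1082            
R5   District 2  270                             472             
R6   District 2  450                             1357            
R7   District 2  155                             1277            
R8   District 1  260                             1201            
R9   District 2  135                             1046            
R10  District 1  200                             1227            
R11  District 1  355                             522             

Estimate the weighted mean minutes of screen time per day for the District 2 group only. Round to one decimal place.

District 2 rows: R4, R5, R6, R7, R9
Weighted sum = 275×1082 + 270×472 + 450×1357 + 155×1277 + 135×1046
  = 297550 + 127440 + 610650 + 197935 + 141210 = 1374785
Sum of weights = 1082 + 472 + 1357 + 1277 + 1046 = 5234
Weighted mean = 1374785 / 5234 = 262.66431

262.7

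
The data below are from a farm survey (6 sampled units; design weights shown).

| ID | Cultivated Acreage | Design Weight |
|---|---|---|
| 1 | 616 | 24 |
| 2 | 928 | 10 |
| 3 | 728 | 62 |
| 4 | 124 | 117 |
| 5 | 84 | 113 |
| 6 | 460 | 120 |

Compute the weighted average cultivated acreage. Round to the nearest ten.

Weighted sum = 616×24 + 928×10 + 728×62 + 124×117 + 84×113 + 460×120
  = 14784 + 9280 + 45136 + 14508 + 9492 + 55200 = 148400
Sum of weights = 24 + 10 + 62 + 117 + 113 + 120 = 446
Weighted mean = 148400 / 446 = 332.73543

330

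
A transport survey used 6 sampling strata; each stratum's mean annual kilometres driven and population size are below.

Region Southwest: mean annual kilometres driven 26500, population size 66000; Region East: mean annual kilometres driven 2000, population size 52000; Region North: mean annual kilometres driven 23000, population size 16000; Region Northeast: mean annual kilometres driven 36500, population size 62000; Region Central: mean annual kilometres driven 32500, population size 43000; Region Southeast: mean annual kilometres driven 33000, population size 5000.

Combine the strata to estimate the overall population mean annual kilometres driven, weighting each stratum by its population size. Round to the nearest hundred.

24800

Σ Nₕ·x̄ₕ = 26500×66000 + 2000×52000 + 23000×16000 + 36500×62000 + 32500×43000 + 33000×5000
  = 1749000000 + 104000000 + 368000000 + 2263000000 + 1397500000 + 165000000 = 6046500000
Σ Nₕ = 66000 + 52000 + 16000 + 62000 + 43000 + 5000 = 244000
Overall mean = 6046500000 / 244000 = 24780.738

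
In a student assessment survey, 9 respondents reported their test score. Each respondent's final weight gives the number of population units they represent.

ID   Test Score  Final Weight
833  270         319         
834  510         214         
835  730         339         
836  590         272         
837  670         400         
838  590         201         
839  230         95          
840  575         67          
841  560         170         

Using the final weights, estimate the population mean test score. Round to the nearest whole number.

Weighted sum = 1145385
Sum of weights = 319 + 214 + 339 + 272 + 400 + 201 + 95 + 67 + 170 = 2077
Weighted mean = 1145385 / 2077 = 551.46124

551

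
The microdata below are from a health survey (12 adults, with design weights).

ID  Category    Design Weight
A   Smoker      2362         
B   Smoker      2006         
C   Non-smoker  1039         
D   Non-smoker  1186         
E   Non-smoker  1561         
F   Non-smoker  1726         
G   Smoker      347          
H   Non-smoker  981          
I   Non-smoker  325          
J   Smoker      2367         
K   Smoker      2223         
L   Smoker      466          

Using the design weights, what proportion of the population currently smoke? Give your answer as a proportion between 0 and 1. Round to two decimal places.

0.59

Sum of weights for 'Smoker' = 2362 + 2006 + 347 + 2367 + 2223 + 466 = 9771
Total weight = 16589
Weighted proportion = 9771 / 16589 = 0.58900476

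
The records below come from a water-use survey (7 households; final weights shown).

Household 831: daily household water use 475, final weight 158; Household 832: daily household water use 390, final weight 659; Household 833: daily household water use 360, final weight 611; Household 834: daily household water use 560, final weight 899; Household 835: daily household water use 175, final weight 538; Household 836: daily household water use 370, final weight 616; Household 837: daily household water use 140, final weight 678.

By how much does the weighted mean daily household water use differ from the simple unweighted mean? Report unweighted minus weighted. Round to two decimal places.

Unweighted sum = 475 + 390 + 360 + 560 + 175 + 370 + 140 = 2470
Unweighted mean = 2470 / 7 = 352.85714
Weighted sum = 475×158 + 390×659 + 360×611 + 560×899 + 175×538 + 370×616 + 140×678
  = 75050 + 257010 + 219960 + 503440 + 94150 + 227920 + 94920 = 1472450
Sum of weights = 158 + 659 + 611 + 899 + 538 + 616 + 678 = 4159
Weighted mean = 1472450 / 4159 = 354.03943
Difference (unweighted minus weighted) = -1.1822897

-1.18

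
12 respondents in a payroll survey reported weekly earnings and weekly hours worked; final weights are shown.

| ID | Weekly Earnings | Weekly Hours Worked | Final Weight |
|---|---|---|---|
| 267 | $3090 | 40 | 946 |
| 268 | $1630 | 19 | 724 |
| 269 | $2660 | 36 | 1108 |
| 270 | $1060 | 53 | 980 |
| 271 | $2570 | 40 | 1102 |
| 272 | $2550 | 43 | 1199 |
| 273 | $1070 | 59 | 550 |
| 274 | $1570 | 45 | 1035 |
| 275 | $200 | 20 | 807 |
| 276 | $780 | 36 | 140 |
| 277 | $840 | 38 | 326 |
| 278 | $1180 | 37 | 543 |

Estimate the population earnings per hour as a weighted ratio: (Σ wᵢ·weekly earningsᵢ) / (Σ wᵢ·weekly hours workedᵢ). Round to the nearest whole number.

Σ wᵢ·y = 3090×946 + 1630×724 + 2660×1108 + 1060×980 + 2570×1102 + 2550×1199 + 1070×550 + 1570×1035 + 200×807 + 780×140 + 840×326 + 1180×543
  = 2923140 + 1180120 + 2947280 + 1038800 + 2832140 + 3057450 + 588500 + 1624950 + 161400 + 109200 + 273840 + 640740 = 17377560
Σ wᵢ·x = 40×946 + 19×724 + 36×1108 + 53×980 + 40×1102 + 43×1199 + 59×550 + 45×1035 + 20×807 + 36×140 + 38×326 + 37×543
  = 371745
Ratio = 17377560 / 371745 = 46.745915

47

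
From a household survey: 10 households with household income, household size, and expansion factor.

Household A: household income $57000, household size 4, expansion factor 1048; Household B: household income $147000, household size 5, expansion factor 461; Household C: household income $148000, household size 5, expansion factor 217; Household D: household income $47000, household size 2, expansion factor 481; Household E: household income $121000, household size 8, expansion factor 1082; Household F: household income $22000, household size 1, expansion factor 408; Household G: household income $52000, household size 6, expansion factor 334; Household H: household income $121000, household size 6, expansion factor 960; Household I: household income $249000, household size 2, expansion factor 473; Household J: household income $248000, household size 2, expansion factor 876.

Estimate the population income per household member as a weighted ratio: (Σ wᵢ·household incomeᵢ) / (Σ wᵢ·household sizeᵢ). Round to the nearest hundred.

28200

Σ wᵢ·y = 57000×1048 + 147000×461 + 148000×217 + 47000×481 + 121000×1082 + 22000×408 + 52000×334 + 121000×960 + 249000×473 + 248000×876
  = 790677000
Σ wᵢ·x = 4×1048 + 5×461 + 5×217 + 2×481 + 8×1082 + 1×408 + 6×334 + 6×960 + 2×473 + 2×876
  = 4192 + 2305 + 1085 + 962 + 8656 + 408 + 2004 + 5760 + 946 + 1752 = 28070
Ratio = 790677000 / 28070 = 28168.044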